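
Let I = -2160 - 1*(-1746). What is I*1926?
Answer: -797364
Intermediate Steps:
I = -414 (I = -2160 + 1746 = -414)
I*1926 = -414*1926 = -797364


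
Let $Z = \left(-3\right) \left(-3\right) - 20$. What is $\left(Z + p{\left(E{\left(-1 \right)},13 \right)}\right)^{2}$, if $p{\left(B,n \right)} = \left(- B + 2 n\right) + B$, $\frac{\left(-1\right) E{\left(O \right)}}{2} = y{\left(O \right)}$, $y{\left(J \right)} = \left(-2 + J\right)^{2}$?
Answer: $225$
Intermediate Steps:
$E{\left(O \right)} = - 2 \left(-2 + O\right)^{2}$
$p{\left(B,n \right)} = 2 n$
$Z = -11$ ($Z = 9 - 20 = -11$)
$\left(Z + p{\left(E{\left(-1 \right)},13 \right)}\right)^{2} = \left(-11 + 2 \cdot 13\right)^{2} = \left(-11 + 26\right)^{2} = 15^{2} = 225$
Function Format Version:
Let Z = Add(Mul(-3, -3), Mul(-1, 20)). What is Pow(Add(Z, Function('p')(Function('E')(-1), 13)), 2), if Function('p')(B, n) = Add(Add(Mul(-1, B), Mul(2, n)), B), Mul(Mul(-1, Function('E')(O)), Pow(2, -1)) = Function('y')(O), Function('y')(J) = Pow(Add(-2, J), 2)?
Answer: 225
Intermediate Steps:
Function('E')(O) = Mul(-2, Pow(Add(-2, O), 2))
Function('p')(B, n) = Mul(2, n)
Z = -11 (Z = Add(9, -20) = -11)
Pow(Add(Z, Function('p')(Function('E')(-1), 13)), 2) = Pow(Add(-11, Mul(2, 13)), 2) = Pow(Add(-11, 26), 2) = Pow(15, 2) = 225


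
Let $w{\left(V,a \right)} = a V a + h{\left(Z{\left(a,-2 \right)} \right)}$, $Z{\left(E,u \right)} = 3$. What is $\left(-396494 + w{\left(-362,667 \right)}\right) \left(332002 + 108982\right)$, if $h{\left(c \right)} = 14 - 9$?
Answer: $-71195238246088$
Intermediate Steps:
$h{\left(c \right)} = 5$
$w{\left(V,a \right)} = 5 + V a^{2}$ ($w{\left(V,a \right)} = a V a + 5 = V a a + 5 = V a^{2} + 5 = 5 + V a^{2}$)
$\left(-396494 + w{\left(-362,667 \right)}\right) \left(332002 + 108982\right) = \left(-396494 + \left(5 - 362 \cdot 667^{2}\right)\right) \left(332002 + 108982\right) = \left(-396494 + \left(5 - 161049818\right)\right) 440984 = \left(-396494 - 161049813\right) 440984 = \left(-161446307\right) 440984 = -71195238246088$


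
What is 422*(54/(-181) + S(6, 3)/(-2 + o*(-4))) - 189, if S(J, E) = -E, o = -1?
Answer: -171570/181 ≈ -947.90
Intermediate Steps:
422*(54/(-181) + S(6, 3)/(-2 + o*(-4))) - 189 = 422*(54/(-181) + (-1*3)/(-2 - 1*(-4))) - 189 = 422*(54*(-1/181) - 3/(-2 + 4)) - 189 = 422*(-54/181 - 3/2) - 189 = 422*(-651/362) - 189 = -137361/181 - 189 = -171570/181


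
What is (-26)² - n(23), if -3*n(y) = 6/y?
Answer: 15550/23 ≈ 676.09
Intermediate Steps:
n(y) = -2/y
(-26)² - n(23) = (-26)² - (-2)/23 = 676 - (-2)/23 = 676 - 1*(-2/23) = 676 + 2/23 = 15550/23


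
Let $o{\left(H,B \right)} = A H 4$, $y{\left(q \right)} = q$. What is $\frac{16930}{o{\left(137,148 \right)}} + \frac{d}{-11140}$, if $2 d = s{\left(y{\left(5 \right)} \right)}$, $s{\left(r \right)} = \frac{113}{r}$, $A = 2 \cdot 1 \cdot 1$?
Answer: $\frac{235734769}{15261800} \approx 15.446$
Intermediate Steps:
$A = 2$ ($A = 2 \cdot 1 = 2$)
$d = \frac{113}{10}$ ($d = \frac{113 \cdot \frac{1}{5}}{2} = \frac{1}{2} \cdot \frac{113}{5} = \frac{113}{10} \approx 11.3$)
$o{\left(H,B \right)} = 8 H$ ($o{\left(H,B \right)} = 2 H 4 = 8 H$)
$\frac{16930}{o{\left(137,148 \right)}} + \frac{d}{-11140} = \frac{16930}{8 \cdot 137} + \frac{113}{10 \left(-11140\right)} = \frac{16930}{1096} + \frac{113}{10} \left(- \frac{1}{11140}\right) = 16930 \cdot \frac{1}{1096} - \frac{113}{111400} = \frac{8465}{548} - \frac{113}{111400} = \frac{235734769}{15261800}$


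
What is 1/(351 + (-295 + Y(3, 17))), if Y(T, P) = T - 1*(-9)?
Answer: 1/68 ≈ 0.014706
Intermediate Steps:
Y(T, P) = 9 + T (Y(T, P) = T + 9 = 9 + T)
1/(351 + (-295 + Y(3, 17))) = 1/(351 + (-295 + (9 + 3))) = 1/(351 + (-295 + 12)) = 1/(351 - 283) = 1/68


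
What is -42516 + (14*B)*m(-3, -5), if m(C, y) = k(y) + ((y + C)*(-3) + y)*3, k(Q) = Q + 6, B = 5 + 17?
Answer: -24652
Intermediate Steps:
B = 22
k(Q) = 6 + Q
m(C, y) = 6 - 9*C - 5*y (m(C, y) = (6 + y) + ((y + C)*(-3) + y)*3 = (6 + y) + ((C + y)*(-3) + y)*3 = (6 + y) + ((-3*C - 3*y) + y)*3 = (6 + y) + (-3*C - 2*y)*3 = (6 + y) + (-9*C - 6*y) = 6 - 9*C - 5*y)
-42516 + (14*B)*m(-3, -5) = -42516 + (14*22)*(6 - 9*(-3) - 5*(-5)) = -42516 + 308*(6 + 27 + 25) = -42516 + 308*58 = -42516 + 17864 = -24652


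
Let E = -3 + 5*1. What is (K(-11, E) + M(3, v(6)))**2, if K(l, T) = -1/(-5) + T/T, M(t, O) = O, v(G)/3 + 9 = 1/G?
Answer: 64009/100 ≈ 640.09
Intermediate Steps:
E = 2 (E = -3 + 5 = 2)
v(G) = -27 + 3/G (v(G) = -27 + 3*(1/G) = -27 + 3/G)
K(l, T) = 6/5 (K(l, T) = -1*(-1/5) + 1 = 1/5 + 1 = 6/5)
(K(-11, E) + M(3, v(6)))**2 = (6/5 + (-27 + 3/6))**2 = (6/5 + (-27 + 3*(1/6)))**2 = (6/5 + (-27 + 1/2))**2 = (6/5 - 53/2)**2 = (-253/10)**2 = 64009/100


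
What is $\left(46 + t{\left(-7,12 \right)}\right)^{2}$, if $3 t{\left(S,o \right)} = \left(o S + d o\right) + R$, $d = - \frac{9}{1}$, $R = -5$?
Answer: $\frac{3481}{9} \approx 386.78$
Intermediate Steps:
$d = -9$ ($d = \left(-9\right) 1 = -9$)
$t{\left(S,o \right)} = - \frac{5}{3} - 3 o + \frac{S o}{3}$ ($t{\left(S,o \right)} = \frac{\left(o S - 9 o\right) - 5}{3} = \frac{\left(S o - 9 o\right) - 5}{3} = \frac{\left(- 9 o + S o\right) - 5}{3} = \frac{-5 - 9 o + S o}{3} = - \frac{5}{3} - 3 o + \frac{S o}{3}$)
$\left(46 + t{\left(-7,12 \right)}\right)^{2} = \left(46 - \left(\frac{113}{3} + 28\right)\right)^{2} = \left(46 - \frac{197}{3}\right)^{2} = \left(- \frac{59}{3}\right)^{2} = \frac{3481}{9}$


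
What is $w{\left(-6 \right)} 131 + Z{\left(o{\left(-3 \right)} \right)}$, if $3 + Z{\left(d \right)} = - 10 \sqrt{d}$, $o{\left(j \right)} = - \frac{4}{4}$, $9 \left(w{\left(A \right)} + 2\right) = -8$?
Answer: $- \frac{3433}{9} - 10 i \approx -381.44 - 10.0 i$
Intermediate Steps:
$w{\left(A \right)} = - \frac{26}{9}$ ($w{\left(A \right)} = -2 + \frac{1}{9} \left(-8\right) = -2 - \frac{8}{9} = - \frac{26}{9}$)
$o{\left(j \right)} = -1$ ($o{\left(j \right)} = \left(-4\right) \frac{1}{4} = -1$)
$Z{\left(d \right)} = -3 - 10 \sqrt{d}$
$w{\left(-6 \right)} 131 + Z{\left(o{\left(-3 \right)} \right)} = \left(- \frac{26}{9}\right) 131 - \left(3 + 10 \sqrt{-1}\right) = - \frac{3406}{9} - \left(3 + 10 i\right) = - \frac{3433}{9} - 10 i$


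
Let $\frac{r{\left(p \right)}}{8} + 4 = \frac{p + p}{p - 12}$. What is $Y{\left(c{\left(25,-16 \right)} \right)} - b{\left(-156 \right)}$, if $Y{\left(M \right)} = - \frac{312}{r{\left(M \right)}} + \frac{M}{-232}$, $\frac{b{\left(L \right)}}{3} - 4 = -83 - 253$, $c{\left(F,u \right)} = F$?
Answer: $\frac{289859}{232} \approx 1249.4$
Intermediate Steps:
$b{\left(L \right)} = -996$ ($b{\left(L \right)} = 12 + 3 \left(-83 - 253\right) = 12 + 3 \left(-336\right) = 12 - 1008 = -996$)
$r{\left(p \right)} = -32 + \frac{16 p}{-12 + p}$ ($r{\left(p \right)} = -32 + 8 \frac{p + p}{p - 12} = -32 + 8 \frac{2 p}{-12 + p} = -32 + \frac{16 p}{-12 + p}$)
$Y{\left(M \right)} = - \frac{M}{232} - \frac{39 \left(-12 + M\right)}{2 \left(24 - M\right)}$ ($Y{\left(M \right)} = - \frac{312}{16 \frac{1}{-12 + M} \left(24 - M\right)} + \frac{M}{-232} = - 312 \frac{-12 + M}{16 \left(24 - M\right)} + M \left(- \frac{1}{232}\right) = - \frac{39 \left(-12 + M\right)}{2 \left(24 - M\right)} - \frac{M}{232} = - \frac{M}{232} - \frac{39 \left(-12 + M\right)}{2 \left(24 - M\right)}$)
$Y{\left(c{\left(25,-16 \right)} \right)} - b{\left(-156 \right)} = \frac{-54288 - 25^{2} + 4548 \cdot 25}{232 \left(-24 + 25\right)} - -996 = \frac{-54288 - 625 + 113700}{232 \cdot 1} + 996 = \frac{1}{232} \cdot 1 \left(-54288 - 625 + 113700\right) + 996 = \frac{1}{232} \cdot 1 \cdot 58787 + 996 = \frac{58787}{232} + 996 = \frac{289859}{232}$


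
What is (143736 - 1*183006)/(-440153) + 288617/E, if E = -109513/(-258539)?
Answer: 4691953031018807/6886067927 ≈ 6.8137e+5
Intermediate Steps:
E = 109513/258539 (E = -109513*(-1/258539) = 109513/258539 ≈ 0.42358)
(143736 - 1*183006)/(-440153) + 288617/E = (143736 - 1*183006)/(-440153) + 288617/(109513/258539) = (143736 - 183006)*(-1/440153) + 288617*(258539/109513) = -39270*(-1/440153) + 74618750563/109513 = 5610/62879 + 74618750563/109513 = 4691953031018807/6886067927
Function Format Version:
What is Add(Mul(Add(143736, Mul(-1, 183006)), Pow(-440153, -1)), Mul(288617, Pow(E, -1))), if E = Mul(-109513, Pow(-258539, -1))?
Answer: Rational(4691953031018807, 6886067927) ≈ 6.8137e+5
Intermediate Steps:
E = Rational(109513, 258539) (E = Mul(-109513, Rational(-1, 258539)) = Rational(109513, 258539) ≈ 0.42358)
Add(Mul(Add(143736, Mul(-1, 183006)), Pow(-440153, -1)), Mul(288617, Pow(E, -1))) = Add(Mul(Add(143736, Mul(-1, 183006)), Pow(-440153, -1)), Mul(288617, Pow(Rational(109513, 258539), -1))) = Add(Mul(Add(143736, -183006), Rational(-1, 440153)), Mul(288617, Rational(258539, 109513))) = Add(Mul(-39270, Rational(-1, 440153)), Rational(74618750563, 109513)) = Add(Rational(5610, 62879), Rational(74618750563, 109513)) = Rational(4691953031018807, 6886067927)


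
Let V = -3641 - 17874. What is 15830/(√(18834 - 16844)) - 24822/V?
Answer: 24822/21515 + 1583*√1990/199 ≈ 356.01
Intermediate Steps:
V = -21515
15830/(√(18834 - 16844)) - 24822/V = 15830/(√(18834 - 16844)) - 24822/(-21515) = 15830/(√1990) - 24822*(-1/21515) = 15830*(√1990/1990) + 24822/21515 = 1583*√1990/199 + 24822/21515 = 24822/21515 + 1583*√1990/199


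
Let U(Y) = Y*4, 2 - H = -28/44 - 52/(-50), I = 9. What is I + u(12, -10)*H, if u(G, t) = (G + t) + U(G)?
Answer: 977/11 ≈ 88.818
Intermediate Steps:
H = 439/275 (H = 2 - (-28/44 - 52/(-50)) = 2 - (-28*1/44 - 52*(-1/50)) = 2 - (-7/11 + 26/25) = 2 - 1*111/275 = 2 - 111/275 = 439/275 ≈ 1.5964)
U(Y) = 4*Y
u(G, t) = t + 5*G (u(G, t) = (G + t) + 4*G = t + 5*G)
I + u(12, -10)*H = 9 + (-10 + 5*12)*(439/275) = 9 + (-10 + 60)*(439/275) = 9 + 50*(439/275) = 9 + 878/11 = 977/11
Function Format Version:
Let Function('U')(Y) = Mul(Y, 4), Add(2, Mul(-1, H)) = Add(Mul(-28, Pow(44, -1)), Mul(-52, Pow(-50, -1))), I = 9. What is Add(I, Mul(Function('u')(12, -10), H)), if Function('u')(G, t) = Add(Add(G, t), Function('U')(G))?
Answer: Rational(977, 11) ≈ 88.818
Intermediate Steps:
H = Rational(439, 275) (H = Add(2, Mul(-1, Add(Mul(-28, Pow(44, -1)), Mul(-52, Pow(-50, -1))))) = Add(2, Mul(-1, Add(Mul(-28, Rational(1, 44)), Mul(-52, Rational(-1, 50))))) = Add(2, Mul(-1, Add(Rational(-7, 11), Rational(26, 25)))) = Add(2, Mul(-1, Rational(111, 275))) = Add(2, Rational(-111, 275)) = Rational(439, 275) ≈ 1.5964)
Function('U')(Y) = Mul(4, Y)
Function('u')(G, t) = Add(t, Mul(5, G)) (Function('u')(G, t) = Add(Add(G, t), Mul(4, G)) = Add(t, Mul(5, G)))
Add(I, Mul(Function('u')(12, -10), H)) = Add(9, Mul(Add(-10, Mul(5, 12)), Rational(439, 275))) = Add(9, Mul(Add(-10, 60), Rational(439, 275))) = Add(9, Mul(50, Rational(439, 275))) = Add(9, Rational(878, 11)) = Rational(977, 11)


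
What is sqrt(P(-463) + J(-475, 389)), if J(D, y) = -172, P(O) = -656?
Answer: 6*I*sqrt(23) ≈ 28.775*I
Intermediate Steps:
sqrt(P(-463) + J(-475, 389)) = sqrt(-656 - 172) = sqrt(-828) = 6*I*sqrt(23)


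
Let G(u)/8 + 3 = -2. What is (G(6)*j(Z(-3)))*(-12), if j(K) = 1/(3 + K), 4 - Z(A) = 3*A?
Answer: 30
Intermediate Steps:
Z(A) = 4 - 3*A
G(u) = -40 (G(u) = -24 + 8*(-2) = -24 - 16 = -40)
(G(6)*j(Z(-3)))*(-12) = -40/(3 + (4 - 3*(-3)))*(-12) = -40/(3 + (4 + 9))*(-12) = -40/(3 + 13)*(-12) = -40/16*(-12) = -40*1/16*(-12) = -5/2*(-12) = 30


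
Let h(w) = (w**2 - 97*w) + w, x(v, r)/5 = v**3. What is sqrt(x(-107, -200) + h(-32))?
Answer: I*sqrt(6121119) ≈ 2474.1*I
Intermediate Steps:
x(v, r) = 5*v**3
h(w) = w**2 - 96*w
sqrt(x(-107, -200) + h(-32)) = sqrt(5*(-107)**3 - 32*(-96 - 32)) = sqrt(5*(-1225043) - 32*(-128)) = sqrt(-6125215 + 4096) = sqrt(-6121119) = I*sqrt(6121119)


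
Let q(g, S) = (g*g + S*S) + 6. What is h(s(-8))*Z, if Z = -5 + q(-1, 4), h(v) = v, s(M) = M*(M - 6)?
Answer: 2016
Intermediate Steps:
q(g, S) = 6 + S² + g² (q(g, S) = (g² + S²) + 6 = (S² + g²) + 6 = 6 + S² + g²)
s(M) = M*(-6 + M)
Z = 18 (Z = -5 + (6 + 4² + (-1)²) = -5 + (6 + 16 + 1) = -5 + 23 = 18)
h(s(-8))*Z = -8*(-6 - 8)*18 = -8*(-14)*18 = 112*18 = 2016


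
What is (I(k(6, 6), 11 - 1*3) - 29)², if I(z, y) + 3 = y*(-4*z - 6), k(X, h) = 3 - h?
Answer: 256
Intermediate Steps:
I(z, y) = -3 + y*(-6 - 4*z) (I(z, y) = -3 + y*(-4*z - 6) = -3 + y*(-6 - 4*z))
(I(k(6, 6), 11 - 1*3) - 29)² = ((-3 - 6*(11 - 1*3) - 4*(11 - 1*3)*(3 - 1*6)) - 29)² = ((-3 - 6*(11 - 3) - 4*(11 - 3)*(3 - 6)) - 29)² = ((-3 - 6*8 - 4*8*(-3)) - 29)² = ((-3 - 48 + 96) - 29)² = (45 - 29)² = 16² = 256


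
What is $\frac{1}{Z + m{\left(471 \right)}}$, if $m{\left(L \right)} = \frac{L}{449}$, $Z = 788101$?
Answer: $\frac{449}{353857820} \approx 1.2689 \cdot 10^{-6}$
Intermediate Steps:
$m{\left(L \right)} = \frac{L}{449}$ ($m{\left(L \right)} = L \frac{1}{449} = \frac{L}{449}$)
$\frac{1}{Z + m{\left(471 \right)}} = \frac{1}{788101 + \frac{1}{449} \cdot 471} = \frac{1}{788101 + \frac{471}{449}} = \frac{1}{\frac{353857820}{449}} = \frac{449}{353857820}$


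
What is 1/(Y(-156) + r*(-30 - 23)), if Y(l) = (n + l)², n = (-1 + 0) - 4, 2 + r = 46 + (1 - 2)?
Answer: 1/23642 ≈ 4.2298e-5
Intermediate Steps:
r = 43 (r = -2 + (46 + (1 - 2)) = -2 + (46 - 1) = -2 + 45 = 43)
n = -5 (n = -1 - 4 = -5)
Y(l) = (-5 + l)²
1/(Y(-156) + r*(-30 - 23)) = 1/((-5 - 156)² + 43*(-30 - 23)) = 1/((-161)² + 43*(-53)) = 1/(25921 - 2279) = 1/23642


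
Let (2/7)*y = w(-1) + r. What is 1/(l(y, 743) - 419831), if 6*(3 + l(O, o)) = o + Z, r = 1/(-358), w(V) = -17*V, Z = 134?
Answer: -6/2518127 ≈ -2.3827e-6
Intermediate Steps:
r = -1/358 ≈ -0.0027933
y = 42595/716 (y = 7*(-17*(-1) - 1/358)/2 = 7*(17 - 1/358)/2 = (7/2)*(6085/358) = 42595/716 ≈ 59.490)
l(O, o) = 58/3 + o/6 (l(O, o) = -3 + (o + 134)/6 = -3 + (134 + o)/6 = -3 + (67/3 + o/6) = 58/3 + o/6)
1/(l(y, 743) - 419831) = 1/((58/3 + (⅙)*743) - 419831) = 1/((58/3 + 743/6) - 419831) = 1/(859/6 - 419831) = 1/(-2518127/6) = -6/2518127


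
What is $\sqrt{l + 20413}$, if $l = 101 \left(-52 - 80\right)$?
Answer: $\sqrt{7081} \approx 84.149$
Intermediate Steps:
$l = -13332$ ($l = 101 \left(-132\right) = -13332$)
$\sqrt{l + 20413} = \sqrt{-13332 + 20413} = \sqrt{7081}$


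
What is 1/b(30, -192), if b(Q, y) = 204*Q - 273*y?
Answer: 1/58536 ≈ 1.7084e-5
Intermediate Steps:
b(Q, y) = -273*y + 204*Q
1/b(30, -192) = 1/(-273*(-192) + 204*30) = 1/(52416 + 6120) = 1/58536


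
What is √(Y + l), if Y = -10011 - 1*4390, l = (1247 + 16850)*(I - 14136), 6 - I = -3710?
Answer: I*√188585141 ≈ 13733.0*I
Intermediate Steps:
I = 3716 (I = 6 - 1*(-3710) = 6 + 3710 = 3716)
l = -188570740 (l = (1247 + 16850)*(3716 - 14136) = 18097*(-10420) = -188570740)
Y = -14401 (Y = -10011 - 4390 = -14401)
√(Y + l) = √(-14401 - 188570740) = √(-188585141) = I*√188585141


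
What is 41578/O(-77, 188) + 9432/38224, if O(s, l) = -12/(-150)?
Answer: 2483247229/4778 ≈ 5.1973e+5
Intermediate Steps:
O(s, l) = 2/25 (O(s, l) = -12*(-1/150) = 2/25)
41578/O(-77, 188) + 9432/38224 = 41578/(2/25) + 9432/38224 = 41578*(25/2) + 9432*(1/38224) = 519725 + 1179/4778 = 2483247229/4778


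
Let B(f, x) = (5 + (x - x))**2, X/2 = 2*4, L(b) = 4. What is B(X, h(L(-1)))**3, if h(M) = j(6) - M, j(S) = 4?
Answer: 15625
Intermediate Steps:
h(M) = 4 - M
X = 16 (X = 2*(2*4) = 2*8 = 16)
B(f, x) = 25 (B(f, x) = (5 + 0)**2 = 5**2 = 25)
B(X, h(L(-1)))**3 = 25**3 = 15625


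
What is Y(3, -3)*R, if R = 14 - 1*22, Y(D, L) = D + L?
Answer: 0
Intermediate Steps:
R = -8 (R = 14 - 22 = -8)
Y(3, -3)*R = (3 - 3)*(-8) = 0*(-8) = 0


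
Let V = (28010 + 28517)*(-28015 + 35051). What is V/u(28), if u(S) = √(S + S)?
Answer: 99430993*√14/7 ≈ 5.3148e+7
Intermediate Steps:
u(S) = √2*√S (u(S) = √(2*S) = √2*√S)
V = 397723972 (V = 56527*7036 = 397723972)
V/u(28) = 397723972/((√2*√28)) = 397723972/((√2*(2*√7))) = 397723972/((2*√14)) = 397723972*(√14/28) = 99430993*√14/7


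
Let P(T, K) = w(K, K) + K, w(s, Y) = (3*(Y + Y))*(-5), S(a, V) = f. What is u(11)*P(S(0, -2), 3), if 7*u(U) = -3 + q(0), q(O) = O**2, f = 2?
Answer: 261/7 ≈ 37.286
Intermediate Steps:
S(a, V) = 2
w(s, Y) = -30*Y (w(s, Y) = (3*(2*Y))*(-5) = (6*Y)*(-5) = -30*Y)
P(T, K) = -29*K (P(T, K) = -30*K + K = -29*K)
u(U) = -3/7 (u(U) = (-3 + 0**2)/7 = (-3 + 0)/7 = (1/7)*(-3) = -3/7)
u(11)*P(S(0, -2), 3) = -(-87)*3/7 = -3/7*(-87) = 261/7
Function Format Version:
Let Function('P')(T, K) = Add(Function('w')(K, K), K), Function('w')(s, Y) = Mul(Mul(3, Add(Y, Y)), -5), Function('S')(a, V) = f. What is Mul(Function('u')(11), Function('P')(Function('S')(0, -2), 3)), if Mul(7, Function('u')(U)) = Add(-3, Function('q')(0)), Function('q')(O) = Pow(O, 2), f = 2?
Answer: Rational(261, 7) ≈ 37.286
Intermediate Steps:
Function('S')(a, V) = 2
Function('w')(s, Y) = Mul(-30, Y) (Function('w')(s, Y) = Mul(Mul(3, Mul(2, Y)), -5) = Mul(Mul(6, Y), -5) = Mul(-30, Y))
Function('P')(T, K) = Mul(-29, K) (Function('P')(T, K) = Add(Mul(-30, K), K) = Mul(-29, K))
Function('u')(U) = Rational(-3, 7) (Function('u')(U) = Mul(Rational(1, 7), Add(-3, Pow(0, 2))) = Mul(Rational(1, 7), Add(-3, 0)) = Mul(Rational(1, 7), -3) = Rational(-3, 7))
Mul(Function('u')(11), Function('P')(Function('S')(0, -2), 3)) = Mul(Rational(-3, 7), Mul(-29, 3)) = Mul(Rational(-3, 7), -87) = Rational(261, 7)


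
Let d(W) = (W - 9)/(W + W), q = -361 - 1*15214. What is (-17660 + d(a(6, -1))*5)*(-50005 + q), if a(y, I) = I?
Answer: 1156503300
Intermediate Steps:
q = -15575 (q = -361 - 15214 = -15575)
d(W) = (-9 + W)/(2*W) (d(W) = (-9 + W)/((2*W)) = (-9 + W)*(1/(2*W)) = (-9 + W)/(2*W))
(-17660 + d(a(6, -1))*5)*(-50005 + q) = (-17660 + ((½)*(-9 - 1)/(-1))*5)*(-50005 - 15575) = (-17660 + ((½)*(-1)*(-10))*5)*(-65580) = (-17660 + 5*5)*(-65580) = (-17660 + 25)*(-65580) = -17635*(-65580) = 1156503300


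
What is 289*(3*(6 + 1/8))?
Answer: 42483/8 ≈ 5310.4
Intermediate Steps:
289*(3*(6 + 1/8)) = 289*(3*(6 + ⅛)) = 289*(3*(49/8)) = 289*(147/8) = 42483/8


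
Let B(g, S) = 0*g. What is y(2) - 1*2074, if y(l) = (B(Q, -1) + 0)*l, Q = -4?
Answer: -2074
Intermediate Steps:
B(g, S) = 0
y(l) = 0 (y(l) = (0 + 0)*l = 0*l = 0)
y(2) - 1*2074 = 0 - 1*2074 = 0 - 2074 = -2074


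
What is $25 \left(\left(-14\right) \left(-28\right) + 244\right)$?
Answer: $15900$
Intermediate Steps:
$25 \left(\left(-14\right) \left(-28\right) + 244\right) = 25 \left(392 + 244\right) = 25 \cdot 636 = 15900$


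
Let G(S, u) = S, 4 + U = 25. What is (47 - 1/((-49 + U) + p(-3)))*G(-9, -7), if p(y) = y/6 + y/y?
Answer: -23283/55 ≈ -423.33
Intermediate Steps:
U = 21 (U = -4 + 25 = 21)
p(y) = 1 + y/6 (p(y) = y*(⅙) + 1 = y/6 + 1 = 1 + y/6)
(47 - 1/((-49 + U) + p(-3)))*G(-9, -7) = (47 - 1/((-49 + 21) + (1 + (⅙)*(-3))))*(-9) = (47 - 1/(-28 + (1 - ½)))*(-9) = (47 - 1/(-28 + ½))*(-9) = (47 - 1/(-55/2))*(-9) = (47 - 1*(-2/55))*(-9) = (47 + 2/55)*(-9) = (2587/55)*(-9) = -23283/55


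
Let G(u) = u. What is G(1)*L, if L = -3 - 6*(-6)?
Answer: 33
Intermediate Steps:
L = 33 (L = -3 + 36 = 33)
G(1)*L = 1*33 = 33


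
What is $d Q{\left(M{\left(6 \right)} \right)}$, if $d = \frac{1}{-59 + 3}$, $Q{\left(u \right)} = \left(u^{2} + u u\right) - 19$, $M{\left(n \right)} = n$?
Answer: $- \frac{53}{56} \approx -0.94643$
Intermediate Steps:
$Q{\left(u \right)} = -19 + 2 u^{2}$ ($Q{\left(u \right)} = \left(u^{2} + u^{2}\right) - 19 = 2 u^{2} - 19 = -19 + 2 u^{2}$)
$d = - \frac{1}{56}$ ($d = \frac{1}{-56} = - \frac{1}{56} \approx -0.017857$)
$d Q{\left(M{\left(6 \right)} \right)} = - \frac{-19 + 2 \cdot 6^{2}}{56} = - \frac{-19 + 2 \cdot 36}{56} = - \frac{-19 + 72}{56} = \left(- \frac{1}{56}\right) 53 = - \frac{53}{56}$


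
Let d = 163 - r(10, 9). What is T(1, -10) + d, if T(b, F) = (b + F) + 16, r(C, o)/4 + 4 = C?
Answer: 146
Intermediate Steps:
r(C, o) = -16 + 4*C
T(b, F) = 16 + F + b (T(b, F) = (F + b) + 16 = 16 + F + b)
d = 139 (d = 163 - (-16 + 4*10) = 163 - (-16 + 40) = 163 - 1*24 = 163 - 24 = 139)
T(1, -10) + d = (16 - 10 + 1) + 139 = 7 + 139 = 146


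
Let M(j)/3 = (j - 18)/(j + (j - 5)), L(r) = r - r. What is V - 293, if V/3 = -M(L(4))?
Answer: -1627/5 ≈ -325.40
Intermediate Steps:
L(r) = 0
M(j) = 3*(-18 + j)/(-5 + 2*j) (M(j) = 3*((j - 18)/(j + (j - 5))) = 3*((-18 + j)/(j + (-5 + j))) = 3*((-18 + j)/(-5 + 2*j)) = 3*(-18 + j)/(-5 + 2*j))
V = -162/5 (V = 3*(-3*(-18 + 0)/(-5 + 2*0)) = 3*(-3*(-18)/(-5 + 0)) = 3*(-3*(-18)/(-5)) = 3*(-3*(-1)*(-18)/5) = 3*(-1*54/5) = 3*(-54/5) = -162/5 ≈ -32.400)
V - 293 = -162/5 - 293 = -1627/5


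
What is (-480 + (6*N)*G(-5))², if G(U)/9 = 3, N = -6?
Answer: 2108304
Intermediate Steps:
G(U) = 27 (G(U) = 9*3 = 27)
(-480 + (6*N)*G(-5))² = (-480 + (6*(-6))*27)² = (-480 - 36*27)² = (-480 - 972)² = (-1452)² = 2108304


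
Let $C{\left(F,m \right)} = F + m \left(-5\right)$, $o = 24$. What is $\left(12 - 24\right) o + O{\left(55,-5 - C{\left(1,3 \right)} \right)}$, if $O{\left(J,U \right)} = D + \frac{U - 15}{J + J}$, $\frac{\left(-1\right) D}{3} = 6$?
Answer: $- \frac{16833}{55} \approx -306.05$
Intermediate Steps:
$C{\left(F,m \right)} = F - 5 m$
$D = -18$ ($D = \left(-3\right) 6 = -18$)
$O{\left(J,U \right)} = -18 + \frac{-15 + U}{2 J}$ ($O{\left(J,U \right)} = -18 + \frac{U - 15}{J + J} = -18 + \frac{-15 + U}{2 J}$)
$\left(12 - 24\right) o + O{\left(55,-5 - C{\left(1,3 \right)} \right)} = \left(12 - 24\right) 24 + \frac{-15 - \left(6 - 15\right) - 1980}{2 \cdot 55} = \left(-12\right) 24 + \frac{1}{2} \cdot \frac{1}{55} \left(-15 - -9 - 1980\right) = -288 + \frac{1}{2} \cdot \frac{1}{55} \left(-15 - -9 - 1980\right) = -288 + \frac{1}{2} \cdot \frac{1}{55} \left(-15 + \left(-5 + 14\right) - 1980\right) = -288 + \frac{1}{2} \cdot \frac{1}{55} \left(-15 + 9 - 1980\right) = -288 + \frac{1}{2} \cdot \frac{1}{55} \left(-1986\right) = -288 - \frac{993}{55} = - \frac{16833}{55}$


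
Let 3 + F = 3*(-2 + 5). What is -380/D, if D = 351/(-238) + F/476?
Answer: 22610/87 ≈ 259.89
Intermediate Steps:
F = 6 (F = -3 + 3*(-2 + 5) = -3 + 3*3 = -3 + 9 = 6)
D = -174/119 (D = 351/(-238) + 6/476 = 351*(-1/238) + 6*(1/476) = -351/238 + 3/238 = -174/119 ≈ -1.4622)
-380/D = -380/(-174/119) = -380*(-119/174) = 22610/87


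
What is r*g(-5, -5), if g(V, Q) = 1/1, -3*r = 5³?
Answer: -125/3 ≈ -41.667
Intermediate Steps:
r = -125/3 (r = -⅓*5³ = -⅓*125 = -125/3 ≈ -41.667)
g(V, Q) = 1 (g(V, Q) = 1*1 = 1)
r*g(-5, -5) = -125/3*1 = -125/3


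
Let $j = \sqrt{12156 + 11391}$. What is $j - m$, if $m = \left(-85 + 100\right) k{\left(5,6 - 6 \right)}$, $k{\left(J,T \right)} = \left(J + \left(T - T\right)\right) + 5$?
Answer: $-150 + \sqrt{23547} \approx 3.4503$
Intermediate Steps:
$k{\left(J,T \right)} = 5 + J$ ($k{\left(J,T \right)} = \left(J + 0\right) + 5 = J + 5 = 5 + J$)
$j = \sqrt{23547} \approx 153.45$
$m = 150$ ($m = \left(-85 + 100\right) \left(5 + 5\right) = 15 \cdot 10 = 150$)
$j - m = \sqrt{23547} - 150 = -150 + \sqrt{23547}$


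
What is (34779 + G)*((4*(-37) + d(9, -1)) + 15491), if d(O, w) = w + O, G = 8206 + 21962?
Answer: 997001397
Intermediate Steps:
G = 30168
d(O, w) = O + w
(34779 + G)*((4*(-37) + d(9, -1)) + 15491) = (34779 + 30168)*((4*(-37) + (9 - 1)) + 15491) = 64947*((-148 + 8) + 15491) = 64947*(-140 + 15491) = 64947*15351 = 997001397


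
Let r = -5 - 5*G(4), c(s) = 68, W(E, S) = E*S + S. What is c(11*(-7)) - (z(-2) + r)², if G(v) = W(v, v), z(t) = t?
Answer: -11381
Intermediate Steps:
W(E, S) = S + E*S
G(v) = v*(1 + v)
r = -105 (r = -5 - 20*(1 + 4) = -5 - 20*5 = -5 - 5*20 = -5 - 100 = -105)
c(11*(-7)) - (z(-2) + r)² = 68 - (-2 - 105)² = 68 - 1*(-107)² = 68 - 1*11449 = 68 - 11449 = -11381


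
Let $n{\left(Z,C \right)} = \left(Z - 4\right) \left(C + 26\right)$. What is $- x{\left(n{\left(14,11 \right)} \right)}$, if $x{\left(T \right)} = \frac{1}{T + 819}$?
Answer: $- \frac{1}{1189} \approx -0.00084104$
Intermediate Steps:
$n{\left(Z,C \right)} = \left(-4 + Z\right) \left(26 + C\right)$
$x{\left(T \right)} = \frac{1}{819 + T}$
$- x{\left(n{\left(14,11 \right)} \right)} = - \frac{1}{819 + \left(-104 - 44 + 26 \cdot 14 + 11 \cdot 14\right)} = - \frac{1}{819 + \left(-104 - 44 + 364 + 154\right)} = - \frac{1}{819 + 370} = - \frac{1}{1189}$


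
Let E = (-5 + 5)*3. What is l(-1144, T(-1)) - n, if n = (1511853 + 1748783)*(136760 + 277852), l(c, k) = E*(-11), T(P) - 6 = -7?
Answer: -1351898813232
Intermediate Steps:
E = 0 (E = 0*3 = 0)
T(P) = -1 (T(P) = 6 - 7 = -1)
l(c, k) = 0 (l(c, k) = 0*(-11) = 0)
n = 1351898813232 (n = 3260636*414612 = 1351898813232)
l(-1144, T(-1)) - n = 0 - 1*1351898813232 = 0 - 1351898813232 = -1351898813232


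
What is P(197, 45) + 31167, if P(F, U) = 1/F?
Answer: 6139900/197 ≈ 31167.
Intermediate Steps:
P(197, 45) + 31167 = 1/197 + 31167 = 6139900/197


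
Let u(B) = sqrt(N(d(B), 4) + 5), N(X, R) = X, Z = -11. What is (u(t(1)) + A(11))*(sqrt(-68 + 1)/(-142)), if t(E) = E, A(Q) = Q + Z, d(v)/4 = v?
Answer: -3*I*sqrt(67)/142 ≈ -0.17293*I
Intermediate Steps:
d(v) = 4*v
A(Q) = -11 + Q (A(Q) = Q - 11 = -11 + Q)
u(B) = sqrt(5 + 4*B) (u(B) = sqrt(4*B + 5) = sqrt(5 + 4*B))
(u(t(1)) + A(11))*(sqrt(-68 + 1)/(-142)) = (sqrt(5 + 4*1) + (-11 + 11))*(sqrt(-68 + 1)/(-142)) = (sqrt(5 + 4) + 0)*(sqrt(-67)*(-1/142)) = (sqrt(9) + 0)*((I*sqrt(67))*(-1/142)) = (3 + 0)*(-I*sqrt(67)/142) = 3*(-I*sqrt(67)/142) = -3*I*sqrt(67)/142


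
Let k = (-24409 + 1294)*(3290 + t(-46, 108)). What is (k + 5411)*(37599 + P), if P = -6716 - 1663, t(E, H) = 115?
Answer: -2299648012080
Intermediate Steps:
k = -78706575 (k = (-24409 + 1294)*(3290 + 115) = -23115*3405 = -78706575)
P = -8379
(k + 5411)*(37599 + P) = (-78706575 + 5411)*(37599 - 8379) = -78701164*29220 = -2299648012080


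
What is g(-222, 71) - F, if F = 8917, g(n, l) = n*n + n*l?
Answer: 24605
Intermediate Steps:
g(n, l) = n² + l*n
g(-222, 71) - F = -222*(71 - 222) - 1*8917 = -222*(-151) - 8917 = 33522 - 8917 = 24605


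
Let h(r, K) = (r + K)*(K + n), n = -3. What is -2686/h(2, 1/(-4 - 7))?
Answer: 9559/21 ≈ 455.19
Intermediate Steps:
h(r, K) = (-3 + K)*(K + r) (h(r, K) = (r + K)*(K - 3) = (K + r)*(-3 + K) = (-3 + K)*(K + r))
-2686/h(2, 1/(-4 - 7)) = -2686/((1/(-4 - 7))² - 3/(-4 - 7) - 3*2 + 2/(-4 - 7)) = -2686/((1/(-11))² - 3/(-11) - 6 + 2/(-11)) = -2686/((-1/11)² - 3*(-1/11) - 6 - 1/11*2) = -2686/(1/121 + 3/11 - 6 - 2/11) = -2686/(-714/121) = -2686*(-121)/714 = -79*(-121/21) = 9559/21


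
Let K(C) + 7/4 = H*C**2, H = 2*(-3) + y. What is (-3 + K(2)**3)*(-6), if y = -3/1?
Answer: 10329429/32 ≈ 3.2279e+5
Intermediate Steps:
y = -3 (y = -3*1 = -3)
H = -9 (H = 2*(-3) - 3 = -6 - 3 = -9)
K(C) = -7/4 - 9*C**2
(-3 + K(2)**3)*(-6) = (-3 + (-7/4 - 9*2**2)**3)*(-6) = (-3 + (-7/4 - 9*4)**3)*(-6) = (-3 + (-7/4 - 36)**3)*(-6) = (-3 + (-151/4)**3)*(-6) = (-3 - 3442951/64)*(-6) = -3443143/64*(-6) = 10329429/32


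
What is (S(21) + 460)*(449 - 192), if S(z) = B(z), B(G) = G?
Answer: 123617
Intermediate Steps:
S(z) = z
(S(21) + 460)*(449 - 192) = (21 + 460)*(449 - 192) = 481*257 = 123617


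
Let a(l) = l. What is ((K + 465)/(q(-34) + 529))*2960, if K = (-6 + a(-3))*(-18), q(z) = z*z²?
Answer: -11248/235 ≈ -47.864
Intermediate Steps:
q(z) = z³
K = 162 (K = (-6 - 3)*(-18) = -9*(-18) = 162)
((K + 465)/(q(-34) + 529))*2960 = ((162 + 465)/((-34)³ + 529))*2960 = (627/(-39304 + 529))*2960 = (627/(-38775))*2960 = (627*(-1/38775))*2960 = -19/1175*2960 = -11248/235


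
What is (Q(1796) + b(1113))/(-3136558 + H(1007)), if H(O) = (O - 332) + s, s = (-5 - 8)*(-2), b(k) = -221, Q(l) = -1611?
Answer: 1832/3135857 ≈ 0.00058421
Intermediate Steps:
s = 26 (s = -13*(-2) = 26)
H(O) = -306 + O (H(O) = (O - 332) + 26 = (-332 + O) + 26 = -306 + O)
(Q(1796) + b(1113))/(-3136558 + H(1007)) = (-1611 - 221)/(-3136558 + (-306 + 1007)) = -1832/(-3136558 + 701) = -1832/(-3135857) = -1832*(-1/3135857) = 1832/3135857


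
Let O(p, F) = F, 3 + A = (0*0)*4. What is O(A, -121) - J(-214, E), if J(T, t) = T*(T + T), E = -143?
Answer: -91713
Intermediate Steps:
A = -3 (A = -3 + (0*0)*4 = -3 + 0*4 = -3 + 0 = -3)
J(T, t) = 2*T**2 (J(T, t) = T*(2*T) = 2*T**2)
O(A, -121) - J(-214, E) = -121 - 2*(-214)**2 = -121 - 2*45796 = -121 - 1*91592 = -121 - 91592 = -91713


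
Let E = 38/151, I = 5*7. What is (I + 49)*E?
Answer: 3192/151 ≈ 21.139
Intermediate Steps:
I = 35
E = 38/151 (E = 38*(1/151) = 38/151 ≈ 0.25166)
(I + 49)*E = (35 + 49)*(38/151) = 84*(38/151) = 3192/151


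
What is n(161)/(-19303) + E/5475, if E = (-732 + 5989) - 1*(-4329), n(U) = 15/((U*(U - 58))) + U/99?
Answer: 101255440231262/57834365433075 ≈ 1.7508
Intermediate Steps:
n(U) = U/99 + 15/(U*(-58 + U)) (n(U) = 15/((U*(-58 + U))) + U*(1/99) = 15*(1/(U*(-58 + U))) + U/99 = 15/(U*(-58 + U)) + U/99 = U/99 + 15/(U*(-58 + U)))
E = 9586 (E = 5257 + 4329 = 9586)
n(161)/(-19303) + E/5475 = ((1/99)*(1485 + 161**3 - 58*161**2)/(161*(-58 + 161)))/(-19303) + 9586/5475 = ((1/99)*(1/161)*(1485 + 4173281 - 58*25921)/103)*(-1/19303) + 9586*(1/5475) = ((1/99)*(1/161)*(1/103)*(1485 + 4173281 - 1503418))*(-1/19303) + 9586/5475 = ((1/99)*(1/161)*(1/103)*2671348)*(-1/19303) + 9586/5475 = (2671348/1641717)*(-1/19303) + 9586/5475 = -2671348/31690063251 + 9586/5475 = 101255440231262/57834365433075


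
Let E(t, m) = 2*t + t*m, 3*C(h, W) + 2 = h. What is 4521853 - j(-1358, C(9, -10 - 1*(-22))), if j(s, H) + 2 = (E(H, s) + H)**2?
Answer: -49268530/9 ≈ -5.4743e+6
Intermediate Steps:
C(h, W) = -2/3 + h/3
E(t, m) = 2*t + m*t
j(s, H) = -2 + (H + H*(2 + s))**2 (j(s, H) = -2 + (H*(2 + s) + H)**2 = -2 + (H + H*(2 + s))**2)
4521853 - j(-1358, C(9, -10 - 1*(-22))) = 4521853 - (-2 + (-2/3 + (1/3)*9)**2*(3 - 1358)**2) = 4521853 - (-2 + (-2/3 + 3)**2*(-1355)**2) = 4521853 - (-2 + (7/3)**2*1836025) = 4521853 - (-2 + (49/9)*1836025) = 4521853 - (-2 + 89965225/9) = 4521853 - 1*89965207/9 = 4521853 - 89965207/9 = -49268530/9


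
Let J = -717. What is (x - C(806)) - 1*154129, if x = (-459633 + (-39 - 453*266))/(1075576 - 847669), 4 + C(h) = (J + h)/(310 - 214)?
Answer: -374687550227/2431008 ≈ -1.5413e+5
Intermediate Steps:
C(h) = -367/32 + h/96 (C(h) = -4 + (-717 + h)/(310 - 214) = -4 + (-717 + h)/96 = -4 + (-717 + h)*(1/96) = -4 + (-239/32 + h/96) = -367/32 + h/96)
x = -193390/75969 (x = (-459633 + (-39 - 120498))/227907 = (-459633 - 120537)*(1/227907) = -580170*1/227907 = -193390/75969 ≈ -2.5456)
(x - C(806)) - 1*154129 = (-193390/75969 - (-367/32 + (1/96)*806)) - 1*154129 = (-193390/75969 - (-367/32 + 403/48)) - 154129 = (-193390/75969 - 1*(-295/96)) - 154129 = (-193390/75969 + 295/96) - 154129 = 1281805/2431008 - 154129 = -374687550227/2431008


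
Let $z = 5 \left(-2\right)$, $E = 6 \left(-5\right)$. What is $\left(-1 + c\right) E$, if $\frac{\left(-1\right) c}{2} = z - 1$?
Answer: $-630$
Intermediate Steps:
$E = -30$
$z = -10$
$c = 22$ ($c = - 2 \left(-10 - 1\right) = \left(-2\right) \left(-11\right) = 22$)
$\left(-1 + c\right) E = \left(-1 + 22\right) \left(-30\right) = 21 \left(-30\right) = -630$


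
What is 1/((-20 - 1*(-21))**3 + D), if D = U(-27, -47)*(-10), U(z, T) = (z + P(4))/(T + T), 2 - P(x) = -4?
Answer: -47/58 ≈ -0.81034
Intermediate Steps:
P(x) = 6 (P(x) = 2 - 1*(-4) = 2 + 4 = 6)
U(z, T) = (6 + z)/(2*T) (U(z, T) = (z + 6)/(T + T) = (6 + z)/((2*T)) = (6 + z)*(1/(2*T)) = (6 + z)/(2*T))
D = -105/47 (D = ((1/2)*(6 - 27)/(-47))*(-10) = ((1/2)*(-1/47)*(-21))*(-10) = (21/94)*(-10) = -105/47 ≈ -2.2340)
1/((-20 - 1*(-21))**3 + D) = 1/((-20 - 1*(-21))**3 - 105/47) = 1/((-20 + 21)**3 - 105/47) = 1/(1**3 - 105/47) = 1/(1 - 105/47) = 1/(-58/47) = -47/58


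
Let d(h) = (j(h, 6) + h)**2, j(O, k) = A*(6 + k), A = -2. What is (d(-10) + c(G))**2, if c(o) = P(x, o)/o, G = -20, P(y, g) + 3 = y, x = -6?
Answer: 534950641/400 ≈ 1.3374e+6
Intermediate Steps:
j(O, k) = -12 - 2*k (j(O, k) = -2*(6 + k) = -12 - 2*k)
P(y, g) = -3 + y
c(o) = -9/o (c(o) = (-3 - 6)/o = -9/o)
d(h) = (-24 + h)**2 (d(h) = ((-12 - 2*6) + h)**2 = ((-12 - 12) + h)**2 = (-24 + h)**2)
(d(-10) + c(G))**2 = ((-24 - 10)**2 - 9/(-20))**2 = ((-34)**2 - 9*(-1/20))**2 = (1156 + 9/20)**2 = (23129/20)**2 = 534950641/400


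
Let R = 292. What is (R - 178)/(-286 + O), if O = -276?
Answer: -57/281 ≈ -0.20285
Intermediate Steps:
(R - 178)/(-286 + O) = (292 - 178)/(-286 - 276) = 114/(-562) = 114*(-1/562) = -57/281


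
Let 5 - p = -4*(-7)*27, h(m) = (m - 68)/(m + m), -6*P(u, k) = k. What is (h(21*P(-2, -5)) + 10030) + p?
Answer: 649429/70 ≈ 9277.6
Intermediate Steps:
P(u, k) = -k/6
h(m) = (-68 + m)/(2*m) (h(m) = (-68 + m)/((2*m)) = (-68 + m)*(1/(2*m)) = (-68 + m)/(2*m))
p = -751 (p = 5 - (-4*(-7))*27 = 5 - 28*27 = 5 - 1*756 = 5 - 756 = -751)
(h(21*P(-2, -5)) + 10030) + p = ((-68 + 21*(-⅙*(-5)))/(2*((21*(-⅙*(-5))))) + 10030) - 751 = ((-68 + 21*(⅚))/(2*((21*(⅚)))) + 10030) - 751 = ((-68 + 35/2)/(2*(35/2)) + 10030) - 751 = ((½)*(2/35)*(-101/2) + 10030) - 751 = (-101/70 + 10030) - 751 = 701999/70 - 751 = 649429/70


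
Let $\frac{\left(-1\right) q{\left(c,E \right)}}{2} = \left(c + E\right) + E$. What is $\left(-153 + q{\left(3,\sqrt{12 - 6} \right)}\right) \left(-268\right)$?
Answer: $42612 + 1072 \sqrt{6} \approx 45238.0$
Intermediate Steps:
$q{\left(c,E \right)} = - 4 E - 2 c$ ($q{\left(c,E \right)} = - 2 \left(\left(c + E\right) + E\right) = - 2 \left(\left(E + c\right) + E\right) = - 2 \left(c + 2 E\right) = - 4 E - 2 c$)
$\left(-153 + q{\left(3,\sqrt{12 - 6} \right)}\right) \left(-268\right) = \left(-153 - \left(6 + 4 \sqrt{12 - 6}\right)\right) \left(-268\right) = \left(-153 - \left(6 + 4 \sqrt{6}\right)\right) \left(-268\right) = \left(-159 - 4 \sqrt{6}\right) \left(-268\right) = 42612 + 1072 \sqrt{6}$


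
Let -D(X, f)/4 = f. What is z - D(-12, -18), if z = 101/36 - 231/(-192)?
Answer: -39163/576 ≈ -67.991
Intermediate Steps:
D(X, f) = -4*f
z = 2309/576 (z = 101*(1/36) - 231*(-1/192) = 101/36 + 77/64 = 2309/576 ≈ 4.0087)
z - D(-12, -18) = 2309/576 - (-4)*(-18) = 2309/576 - 1*72 = 2309/576 - 72 = -39163/576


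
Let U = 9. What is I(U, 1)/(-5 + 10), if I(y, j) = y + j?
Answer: 2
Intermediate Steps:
I(y, j) = j + y
I(U, 1)/(-5 + 10) = (1 + 9)/(-5 + 10) = 10/5 = (⅕)*10 = 2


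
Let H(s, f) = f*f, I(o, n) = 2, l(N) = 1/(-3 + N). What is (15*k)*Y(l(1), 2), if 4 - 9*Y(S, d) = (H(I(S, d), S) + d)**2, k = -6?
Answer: 85/8 ≈ 10.625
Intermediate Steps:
H(s, f) = f**2
Y(S, d) = 4/9 - (d + S**2)**2/9 (Y(S, d) = 4/9 - (S**2 + d)**2/9 = 4/9 - (d + S**2)**2/9)
(15*k)*Y(l(1), 2) = (15*(-6))*(4/9 - (2 + (1/(-3 + 1))**2)**2/9) = -90*(4/9 - (2 + (1/(-2))**2)**2/9) = -90*(4/9 - (2 + (-1/2)**2)**2/9) = -90*(4/9 - (2 + 1/4)**2/9) = -90*(4/9 - (9/4)**2/9) = -90*(4/9 - 1/9*81/16) = -90*(4/9 - 9/16) = -90*(-17/144) = 85/8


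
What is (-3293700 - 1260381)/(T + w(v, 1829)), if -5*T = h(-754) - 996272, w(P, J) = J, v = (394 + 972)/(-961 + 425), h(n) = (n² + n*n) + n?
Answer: 22770405/130861 ≈ 174.00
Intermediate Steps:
h(n) = n + 2*n² (h(n) = (n² + n²) + n = 2*n² + n = n + 2*n²)
v = -683/268 (v = 1366/(-536) = 1366*(-1/536) = -683/268 ≈ -2.5485)
T = -140006/5 (T = -(-754*(1 + 2*(-754)) - 996272)/5 = -(-754*(1 - 1508) - 996272)/5 = -(-754*(-1507) - 996272)/5 = -(1136278 - 996272)/5 = -⅕*140006 = -140006/5 ≈ -28001.)
(-3293700 - 1260381)/(T + w(v, 1829)) = (-3293700 - 1260381)/(-140006/5 + 1829) = -4554081/(-130861/5) = -4554081*(-5/130861) = 22770405/130861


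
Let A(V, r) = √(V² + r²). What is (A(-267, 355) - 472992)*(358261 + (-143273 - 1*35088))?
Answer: -85091260800 + 179900*√197314 ≈ -8.5011e+10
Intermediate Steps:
(A(-267, 355) - 472992)*(358261 + (-143273 - 1*35088)) = (√((-267)² + 355²) - 472992)*(358261 + (-143273 - 1*35088)) = (√(71289 + 126025) - 472992)*(358261 + (-143273 - 35088)) = (√197314 - 472992)*(358261 - 178361) = (-472992 + √197314)*179900 = -85091260800 + 179900*√197314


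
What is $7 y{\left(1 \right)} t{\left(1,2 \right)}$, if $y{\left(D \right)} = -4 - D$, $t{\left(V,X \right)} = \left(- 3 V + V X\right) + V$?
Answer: $0$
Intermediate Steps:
$t{\left(V,X \right)} = - 2 V + V X$
$7 y{\left(1 \right)} t{\left(1,2 \right)} = 7 \left(-4 - 1\right) 1 \left(-2 + 2\right) = 7 \left(-4 - 1\right) 1 \cdot 0 = 7 \left(-5\right) 0 = \left(-35\right) 0 = 0$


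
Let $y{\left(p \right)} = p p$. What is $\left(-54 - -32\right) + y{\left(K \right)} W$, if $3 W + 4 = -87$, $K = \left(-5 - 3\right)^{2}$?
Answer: $- \frac{372802}{3} \approx -1.2427 \cdot 10^{5}$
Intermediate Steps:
$K = 64$ ($K = \left(-8\right)^{2} = 64$)
$y{\left(p \right)} = p^{2}$
$W = - \frac{91}{3}$ ($W = - \frac{4}{3} + \frac{1}{3} \left(-87\right) = - \frac{4}{3} - 29 = - \frac{91}{3} \approx -30.333$)
$\left(-54 - -32\right) + y{\left(K \right)} W = \left(-54 - -32\right) + 64^{2} \left(- \frac{91}{3}\right) = \left(-54 + 32\right) + 4096 \left(- \frac{91}{3}\right) = -22 - \frac{372736}{3} = - \frac{372802}{3}$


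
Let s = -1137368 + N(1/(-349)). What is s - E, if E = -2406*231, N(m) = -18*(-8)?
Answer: -581438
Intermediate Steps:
N(m) = 144
s = -1137224 (s = -1137368 + 144 = -1137224)
E = -555786
s - E = -1137224 - 1*(-555786) = -1137224 + 555786 = -581438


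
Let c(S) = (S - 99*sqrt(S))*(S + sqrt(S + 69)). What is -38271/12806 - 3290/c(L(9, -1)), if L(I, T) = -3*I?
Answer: (-70031299 + 1033317*sqrt(42) - 306895149*I*sqrt(3) + 34099461*I*sqrt(14))/(345762*(27 - sqrt(42) - 33*I*sqrt(14) + 297*I*sqrt(3))) ≈ -3.0048 + 0.31083*I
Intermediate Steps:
c(S) = (S + sqrt(69 + S))*(S - 99*sqrt(S)) (c(S) = (S - 99*sqrt(S))*(S + sqrt(69 + S)) = (S + sqrt(69 + S))*(S - 99*sqrt(S)))
-38271/12806 - 3290/c(L(9, -1)) = -38271/12806 - 3290/((-3*9)**2 - 99*(-81*I*sqrt(3)) + (-3*9)*sqrt(69 - 3*9) - 99*sqrt(-3*9)*sqrt(69 - 3*9)) = -38271*1/12806 - 3290/((-27)**2 - (-8019)*I*sqrt(3) - 27*sqrt(69 - 27) - 99*sqrt(-27)*sqrt(69 - 27)) = -38271/12806 - 3290/(729 - (-8019)*I*sqrt(3) - 27*sqrt(42) - 99*3*I*sqrt(3)*sqrt(42)) = -38271/12806 - 3290/(729 + 8019*I*sqrt(3) - 27*sqrt(42) - 891*I*sqrt(14)) = -38271/12806 - 3290/(729 - 27*sqrt(42) - 891*I*sqrt(14) + 8019*I*sqrt(3))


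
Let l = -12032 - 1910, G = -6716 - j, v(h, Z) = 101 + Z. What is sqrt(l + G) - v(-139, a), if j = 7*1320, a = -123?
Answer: 22 + 3*I*sqrt(3322) ≈ 22.0 + 172.91*I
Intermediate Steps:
j = 9240
G = -15956 (G = -6716 - 1*9240 = -6716 - 9240 = -15956)
l = -13942
sqrt(l + G) - v(-139, a) = sqrt(-13942 - 15956) - (101 - 123) = sqrt(-29898) - 1*(-22) = 3*I*sqrt(3322) + 22 = 22 + 3*I*sqrt(3322)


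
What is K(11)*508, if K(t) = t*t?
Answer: 61468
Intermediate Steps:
K(t) = t²
K(11)*508 = 11²*508 = 121*508 = 61468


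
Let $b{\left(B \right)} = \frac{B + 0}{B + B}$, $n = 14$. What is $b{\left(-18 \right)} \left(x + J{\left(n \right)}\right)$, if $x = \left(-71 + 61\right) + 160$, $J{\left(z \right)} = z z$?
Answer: $173$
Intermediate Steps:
$J{\left(z \right)} = z^{2}$
$b{\left(B \right)} = \frac{1}{2}$ ($b{\left(B \right)} = \frac{B}{2 B} = B \frac{1}{2 B} = \frac{1}{2}$)
$x = 150$ ($x = -10 + 160 = 150$)
$b{\left(-18 \right)} \left(x + J{\left(n \right)}\right) = \frac{150 + 14^{2}}{2} = \frac{150 + 196}{2} = \frac{1}{2} \cdot 346 = 173$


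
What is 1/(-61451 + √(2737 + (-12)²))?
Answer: -61451/3776222520 - √2881/3776222520 ≈ -1.6287e-5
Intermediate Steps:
1/(-61451 + √(2737 + (-12)²)) = 1/(-61451 + √(2737 + 144)) = 1/(-61451 + √2881)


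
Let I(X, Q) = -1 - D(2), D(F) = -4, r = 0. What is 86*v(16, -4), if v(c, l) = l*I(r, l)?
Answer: -1032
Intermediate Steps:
I(X, Q) = 3 (I(X, Q) = -1 - 1*(-4) = -1 + 4 = 3)
v(c, l) = 3*l (v(c, l) = l*3 = 3*l)
86*v(16, -4) = 86*(3*(-4)) = 86*(-12) = -1032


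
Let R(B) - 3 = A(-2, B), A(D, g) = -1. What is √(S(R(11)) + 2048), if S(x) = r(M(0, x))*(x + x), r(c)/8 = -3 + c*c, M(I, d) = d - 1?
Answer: 8*√31 ≈ 44.542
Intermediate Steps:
R(B) = 2 (R(B) = 3 - 1 = 2)
M(I, d) = -1 + d
r(c) = -24 + 8*c² (r(c) = 8*(-3 + c*c) = 8*(-3 + c²) = -24 + 8*c²)
S(x) = 2*x*(-24 + 8*(-1 + x)²) (S(x) = (-24 + 8*(-1 + x)²)*(x + x) = (-24 + 8*(-1 + x)²)*(2*x) = 2*x*(-24 + 8*(-1 + x)²))
√(S(R(11)) + 2048) = √(16*2*(-3 + (-1 + 2)²) + 2048) = √(16*2*(-3 + 1²) + 2048) = √(16*2*(-3 + 1) + 2048) = √(16*2*(-2) + 2048) = √(-64 + 2048) = √1984 = 8*√31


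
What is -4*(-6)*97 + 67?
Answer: 2395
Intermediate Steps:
-4*(-6)*97 + 67 = 24*97 + 67 = 2328 + 67 = 2395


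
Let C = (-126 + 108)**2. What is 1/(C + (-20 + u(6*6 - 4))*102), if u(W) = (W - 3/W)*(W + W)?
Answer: 1/206568 ≈ 4.8410e-6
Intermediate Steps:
u(W) = 2*W*(W - 3/W) (u(W) = (W - 3/W)*(2*W) = 2*W*(W - 3/W))
C = 324 (C = (-18)**2 = 324)
1/(C + (-20 + u(6*6 - 4))*102) = 1/(324 + (-20 + (-6 + 2*(6*6 - 4)**2))*102) = 1/(324 + (-20 + (-6 + 2*(36 - 4)**2))*102) = 1/(324 + (-20 + (-6 + 2*32**2))*102) = 1/(324 + (-20 + (-6 + 2*1024))*102) = 1/(324 + (-20 + (-6 + 2048))*102) = 1/(324 + (-20 + 2042)*102) = 1/(324 + 2022*102) = 1/(324 + 206244) = 1/206568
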